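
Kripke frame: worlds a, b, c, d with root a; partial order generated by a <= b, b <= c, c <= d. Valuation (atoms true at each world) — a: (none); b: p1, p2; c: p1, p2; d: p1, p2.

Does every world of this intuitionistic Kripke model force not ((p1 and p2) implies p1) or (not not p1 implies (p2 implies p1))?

Yes

a forces not ((p1 and p2) implies p1) or (not not p1 implies (p2 implies p1)) via the disjunct not not p1 implies (p2 implies p1).
Since the root a forces not ((p1 and p2) implies p1) or (not not p1 implies (p2 implies p1)) and forcing is persistent (monotone upward), every world forces it.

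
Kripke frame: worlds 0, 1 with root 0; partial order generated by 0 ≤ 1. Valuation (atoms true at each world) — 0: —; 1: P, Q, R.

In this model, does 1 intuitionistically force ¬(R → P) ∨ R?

Yes

1 ⊩ ¬(R → P) ∨ R via the disjunct R.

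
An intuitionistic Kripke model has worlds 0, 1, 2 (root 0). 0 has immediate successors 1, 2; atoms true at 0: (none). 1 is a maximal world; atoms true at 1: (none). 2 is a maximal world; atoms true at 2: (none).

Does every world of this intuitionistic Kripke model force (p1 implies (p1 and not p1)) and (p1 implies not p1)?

Yes

0 forces (p1 implies (p1 and not p1)) and (p1 implies not p1) since 0 forces both conjuncts.
Since the root 0 forces (p1 implies (p1 and not p1)) and (p1 implies not p1) and forcing is persistent (monotone upward), every world forces it.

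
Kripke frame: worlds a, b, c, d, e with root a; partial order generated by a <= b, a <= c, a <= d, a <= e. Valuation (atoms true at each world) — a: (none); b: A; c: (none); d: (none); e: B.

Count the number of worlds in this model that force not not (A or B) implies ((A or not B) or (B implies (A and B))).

a: does not force it — a does not force not not (A or B) implies ((A or not B) or (B implies (A and B))): at the accessible world e, e forces not not (A or B) but e does not force (A or not B) or (B implies (A and B)).
b: forces it.
c: forces it.
d: forces it.
e: does not force it.
Worlds forcing the formula: {b, c, d}.

3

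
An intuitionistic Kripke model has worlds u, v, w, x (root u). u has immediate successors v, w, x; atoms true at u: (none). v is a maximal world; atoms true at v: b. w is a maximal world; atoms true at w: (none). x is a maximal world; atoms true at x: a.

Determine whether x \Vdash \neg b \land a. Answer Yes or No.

x \Vdash \neg b \land a since x forces both conjuncts.

Yes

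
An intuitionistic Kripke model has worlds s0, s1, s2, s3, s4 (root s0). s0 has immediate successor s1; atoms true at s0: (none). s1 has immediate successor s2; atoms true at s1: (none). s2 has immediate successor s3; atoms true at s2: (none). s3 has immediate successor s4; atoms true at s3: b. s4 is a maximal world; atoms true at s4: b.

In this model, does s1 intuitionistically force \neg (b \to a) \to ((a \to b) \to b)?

No

s1 \nVdash \neg (b \to a) \to ((a \to b) \to b): already at s1 itself, s1 \Vdash \neg (b \to a) but s1 \nVdash (a \to b) \to b.
s1 \nVdash (a \to b) \to b: already at s1 itself, s1 \Vdash a \to b but s1 \nVdash b.
s1 lacks atom b, so s1 \nVdash b.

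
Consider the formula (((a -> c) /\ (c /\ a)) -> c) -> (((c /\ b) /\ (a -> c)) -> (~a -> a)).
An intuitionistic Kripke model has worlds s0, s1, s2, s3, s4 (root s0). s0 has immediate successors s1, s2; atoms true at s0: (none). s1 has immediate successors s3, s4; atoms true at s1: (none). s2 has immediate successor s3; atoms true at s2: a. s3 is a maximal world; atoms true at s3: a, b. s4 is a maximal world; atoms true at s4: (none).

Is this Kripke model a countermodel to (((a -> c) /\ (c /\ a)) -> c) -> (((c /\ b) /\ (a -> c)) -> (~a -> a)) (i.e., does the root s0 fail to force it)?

s0 ||- (((a -> c) /\ (c /\ a)) -> c) -> (((c /\ b) /\ (a -> c)) -> (~a -> a)): every world accessible from s0 that forces ((a -> c) /\ (c /\ a)) -> c (namely s0, s1, s2, s3, s4) also forces ((c /\ b) /\ (a -> c)) -> (~a -> a).
So the root s0 forces (((a -> c) /\ (c /\ a)) -> c) -> (((c /\ b) /\ (a -> c)) -> (~a -> a)); the model is not a countermodel.

No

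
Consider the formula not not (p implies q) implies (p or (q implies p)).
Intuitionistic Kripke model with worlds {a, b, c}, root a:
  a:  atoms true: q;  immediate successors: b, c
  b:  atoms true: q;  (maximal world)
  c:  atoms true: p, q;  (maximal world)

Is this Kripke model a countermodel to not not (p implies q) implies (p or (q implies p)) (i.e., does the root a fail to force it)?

a does not force not not (p implies q) implies (p or (q implies p)): already at a itself, a forces not not (p implies q) but a does not force p or (q implies p).
a does not force p or (q implies p): neither disjunct is forced at a.
a lacks atom p, so a does not force p.
So the root a does not force not not (p implies q) implies (p or (q implies p)); the model is a countermodel.

Yes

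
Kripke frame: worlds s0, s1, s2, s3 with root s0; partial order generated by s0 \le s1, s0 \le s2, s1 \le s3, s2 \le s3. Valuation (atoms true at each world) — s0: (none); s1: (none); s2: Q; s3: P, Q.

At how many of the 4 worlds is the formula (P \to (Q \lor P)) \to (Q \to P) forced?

s0: does not force it — s0 \nVdash (P \to (Q \lor P)) \to (Q \to P): already at s0 itself, s0 \Vdash P \to (Q \lor P) but s0 \nVdash Q \to P.
s1: forces it.
s2: does not force it.
s3: forces it.
Worlds forcing the formula: {s1, s3}.

2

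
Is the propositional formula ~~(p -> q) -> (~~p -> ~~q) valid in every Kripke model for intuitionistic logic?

This is the distribution of double negation over implication, which is intuitionistically derivable.
Assume ~~(p -> q) and ~~p; suppose ~q. Then p -> q would give ~p (by contraposition), contradicting ~~p; so ~(p -> q), contradicting ~~(p -> q). Hence ~~q.

Yes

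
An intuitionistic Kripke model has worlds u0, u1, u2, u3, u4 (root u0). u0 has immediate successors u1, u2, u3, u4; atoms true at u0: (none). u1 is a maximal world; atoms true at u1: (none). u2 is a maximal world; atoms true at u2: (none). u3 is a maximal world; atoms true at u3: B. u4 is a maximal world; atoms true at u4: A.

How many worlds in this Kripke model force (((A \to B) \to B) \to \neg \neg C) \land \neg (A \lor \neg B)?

u0: does not force it — u0 \nVdash (((A \to B) \to B) \to \neg \neg C) \land \neg (A \lor \neg B) since u0 fails ((A \to B) \to B) \to \neg \neg C.
u1: does not force it.
u2: does not force it.
u3: does not force it.
u4: does not force it.
Worlds forcing the formula: { }.

0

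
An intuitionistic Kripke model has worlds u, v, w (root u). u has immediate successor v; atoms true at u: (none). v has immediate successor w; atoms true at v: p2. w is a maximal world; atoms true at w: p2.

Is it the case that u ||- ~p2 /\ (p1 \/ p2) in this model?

No

u ||-/- ~p2 /\ (p1 \/ p2) since u fails ~p2.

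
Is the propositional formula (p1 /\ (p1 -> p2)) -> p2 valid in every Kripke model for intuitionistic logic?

This is modus ponens in implicational form, which is intuitionistically derivable.
If a world forces p1 and p1 -> p2, then applying the implication at that world (which is accessible from itself) gives p2.

Yes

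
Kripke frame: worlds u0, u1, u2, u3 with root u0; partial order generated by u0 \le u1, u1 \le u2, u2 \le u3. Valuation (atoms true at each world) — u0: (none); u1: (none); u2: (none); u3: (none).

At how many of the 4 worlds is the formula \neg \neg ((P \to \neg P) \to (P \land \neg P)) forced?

u0: does not force it — u0 \nVdash \neg \neg ((P \to \neg P) \to (P \land \neg P)) since u0 is accessible from u0 and u0 \Vdash \neg ((P \to \neg P) \to (P \land \neg P)).
u1: does not force it — u1 \nVdash \neg \neg ((P \to \neg P) \to (P \land \neg P)) since u1 is accessible from u1 and u1 \Vdash \neg ((P \to \neg P) \to (P \land \neg P)).
u2: does not force it — u2 \nVdash \neg \neg ((P \to \neg P) \to (P \land \neg P)) since u2 is accessible from u2 and u2 \Vdash \neg ((P \to \neg P) \to (P \land \neg P)).
u3: does not force it.
Worlds forcing the formula: { }.

0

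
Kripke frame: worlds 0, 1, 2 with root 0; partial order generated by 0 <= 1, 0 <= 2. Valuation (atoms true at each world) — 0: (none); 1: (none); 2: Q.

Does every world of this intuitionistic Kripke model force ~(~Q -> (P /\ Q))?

No

Not every world: 0 ||-/- ~(~Q -> (P /\ Q)).
0 ||-/- ~(~Q -> (P /\ Q)) since 2 is accessible from 0 and 2 ||- ~Q -> (P /\ Q).
2 ||- ~Q -> (P /\ Q) vacuously: no world accessible from 2 forces the antecedent ~Q.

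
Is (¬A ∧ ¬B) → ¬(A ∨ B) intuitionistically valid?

This is a constructively valid De Morgan direction (conjunction of negations to negated disjunction), which is intuitionistically derivable.
If both ¬A and ¬B hold at a world, no accessible world forces A or forces B, so none forces A ∨ B.

Yes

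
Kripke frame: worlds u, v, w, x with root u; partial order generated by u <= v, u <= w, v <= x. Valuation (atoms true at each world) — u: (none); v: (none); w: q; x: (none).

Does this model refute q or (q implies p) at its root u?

u does not force q or (q implies p): neither disjunct is forced at u.
u lacks atom q, so u does not force q.
So the root u does not force q or (q implies p); the model is a countermodel.

Yes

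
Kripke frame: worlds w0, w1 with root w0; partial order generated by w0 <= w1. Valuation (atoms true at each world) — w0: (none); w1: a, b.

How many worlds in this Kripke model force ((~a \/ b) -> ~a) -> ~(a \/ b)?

w0: forces it.
w1: forces it.
Worlds forcing the formula: {w0, w1}.

2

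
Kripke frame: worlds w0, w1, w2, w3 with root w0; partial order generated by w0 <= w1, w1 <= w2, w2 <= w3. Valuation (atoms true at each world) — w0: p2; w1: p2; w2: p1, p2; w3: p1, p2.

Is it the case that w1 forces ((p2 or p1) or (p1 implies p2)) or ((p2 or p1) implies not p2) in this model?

Yes

w1 forces ((p2 or p1) or (p1 implies p2)) or ((p2 or p1) implies not p2) via the disjunct (p2 or p1) or (p1 implies p2).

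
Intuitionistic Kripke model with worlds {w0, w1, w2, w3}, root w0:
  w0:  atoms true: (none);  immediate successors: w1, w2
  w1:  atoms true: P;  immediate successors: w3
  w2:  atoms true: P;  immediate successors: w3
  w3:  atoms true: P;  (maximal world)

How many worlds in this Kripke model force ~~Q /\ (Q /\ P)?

w0: does not force it — w0 ||-/- ~~Q /\ (Q /\ P) since w0 fails ~~Q.
w1: does not force it — w1 ||-/- ~~Q /\ (Q /\ P) since w1 fails ~~Q.
w2: does not force it.
w3: does not force it.
Worlds forcing the formula: { }.

0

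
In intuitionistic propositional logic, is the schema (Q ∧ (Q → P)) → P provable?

This is modus ponens in implicational form, which is intuitionistically derivable.
If a world forces Q and Q → P, then applying the implication at that world (which is accessible from itself) gives P.

Yes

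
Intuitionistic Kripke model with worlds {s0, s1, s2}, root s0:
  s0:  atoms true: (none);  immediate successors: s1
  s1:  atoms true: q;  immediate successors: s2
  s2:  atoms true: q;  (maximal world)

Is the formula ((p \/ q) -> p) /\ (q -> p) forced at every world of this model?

No

Not every world: s0 ||-/- ((p \/ q) -> p) /\ (q -> p).
s0 ||-/- ((p \/ q) -> p) /\ (q -> p) since s0 fails (p \/ q) -> p.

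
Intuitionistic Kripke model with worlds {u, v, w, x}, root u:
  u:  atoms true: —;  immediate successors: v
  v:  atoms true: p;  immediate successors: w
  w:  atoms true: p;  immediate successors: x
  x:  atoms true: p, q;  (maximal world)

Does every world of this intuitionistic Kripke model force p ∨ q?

No

Not every world: u ⊮ p ∨ q.
u ⊮ p ∨ q: neither disjunct is forced at u.
u lacks atom p, so u ⊮ p.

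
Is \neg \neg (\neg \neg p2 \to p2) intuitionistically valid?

This is the double negation of double-negation elimination, which is intuitionistically derivable.
By Glivenko's theorem the double negation of any classical propositional tautology is intuitionistically provable; \neg \neg p2 \to p2 is classically a tautology.

Yes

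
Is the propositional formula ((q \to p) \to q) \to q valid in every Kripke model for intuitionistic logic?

This is Peirce's law, which is not intuitionistically valid.
A Kripke countermodel: worlds s0, s1; order generated by s0 \le s1; atoms true at each world — s0:{}; s1:{q}.
s0 \nVdash ((q \to p) \to q) \to q: already at s0 itself, s0 \Vdash (q \to p) \to q but s0 \nVdash q.
s0 lacks atom q, so s0 \nVdash q.
So the root s0 does not force the formula.

No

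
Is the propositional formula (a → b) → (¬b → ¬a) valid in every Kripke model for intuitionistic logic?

This is the forward direction of contraposition, which is intuitionistically derivable.
Assume a → b and ¬b. If a held then b would follow, contradicting ¬b; so ¬a.

Yes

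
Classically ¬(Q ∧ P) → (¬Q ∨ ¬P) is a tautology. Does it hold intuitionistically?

No

This is the constructively invalid direction of De Morgan's law for conjunction, which is not intuitionistically valid.
A Kripke countermodel: worlds w0, w1, w2; order generated by w0 ≤ w1, w0 ≤ w2; atoms true at each world — w0:{}; w1:{Q}; w2:{P}.
w0 ⊮ ¬(Q ∧ P) → (¬Q ∨ ¬P): already at w0 itself, w0 ⊩ ¬(Q ∧ P) but w0 ⊮ ¬Q ∨ ¬P.
w0 ⊮ ¬Q ∨ ¬P: neither disjunct is forced at w0.
w0 ⊮ ¬Q since w1 is accessible from w0 and w1 ⊩ Q.
So the root w0 does not force the formula.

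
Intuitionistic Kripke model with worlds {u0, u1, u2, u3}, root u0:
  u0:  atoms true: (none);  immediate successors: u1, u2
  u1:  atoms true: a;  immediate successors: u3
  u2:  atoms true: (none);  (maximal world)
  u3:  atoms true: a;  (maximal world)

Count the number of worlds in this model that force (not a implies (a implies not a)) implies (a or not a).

u0: does not force it — u0 does not force (not a implies (a implies not a)) implies (a or not a): already at u0 itself, u0 forces not a implies (a implies not a) but u0 does not force a or not a.
u1: forces it.
u2: forces it.
u3: forces it.
Worlds forcing the formula: {u1, u2, u3}.

3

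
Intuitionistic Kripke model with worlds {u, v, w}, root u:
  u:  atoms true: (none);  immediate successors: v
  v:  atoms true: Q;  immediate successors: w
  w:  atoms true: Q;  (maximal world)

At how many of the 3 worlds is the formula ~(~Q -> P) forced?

0

u: does not force it — u ||-/- ~(~Q -> P) since u is accessible from u and u ||- ~Q -> P.
v: does not force it — v ||-/- ~(~Q -> P) since v is accessible from v and v ||- ~Q -> P.
w: does not force it — w ||-/- ~(~Q -> P) since w is accessible from w and w ||- ~Q -> P.
Worlds forcing the formula: { }.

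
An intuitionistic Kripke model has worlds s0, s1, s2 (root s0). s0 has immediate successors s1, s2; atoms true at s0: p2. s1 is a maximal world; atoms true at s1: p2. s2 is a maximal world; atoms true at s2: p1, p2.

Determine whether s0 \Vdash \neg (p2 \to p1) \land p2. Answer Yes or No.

s0 \nVdash \neg (p2 \to p1) \land p2 since s0 fails \neg (p2 \to p1).

No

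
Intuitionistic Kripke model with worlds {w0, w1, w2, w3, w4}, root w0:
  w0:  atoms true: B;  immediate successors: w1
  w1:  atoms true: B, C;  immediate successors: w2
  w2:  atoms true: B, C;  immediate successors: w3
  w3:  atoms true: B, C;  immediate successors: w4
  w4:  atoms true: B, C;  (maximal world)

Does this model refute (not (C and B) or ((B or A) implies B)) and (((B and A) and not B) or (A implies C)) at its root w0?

w0 forces (not (C and B) or ((B or A) implies B)) and (((B and A) and not B) or (A implies C)) since w0 forces both conjuncts.
So the root w0 forces (not (C and B) or ((B or A) implies B)) and (((B and A) and not B) or (A implies C)); the model is not a countermodel.

No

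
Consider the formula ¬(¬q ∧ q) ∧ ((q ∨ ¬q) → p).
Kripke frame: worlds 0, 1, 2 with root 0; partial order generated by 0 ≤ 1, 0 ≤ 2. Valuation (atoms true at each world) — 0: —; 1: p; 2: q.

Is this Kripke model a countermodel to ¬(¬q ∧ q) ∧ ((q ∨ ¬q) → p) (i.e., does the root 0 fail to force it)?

0 ⊮ ¬(¬q ∧ q) ∧ ((q ∨ ¬q) → p) since 0 fails (q ∨ ¬q) → p.
So the root 0 does not force ¬(¬q ∧ q) ∧ ((q ∨ ¬q) → p); the model is a countermodel.

Yes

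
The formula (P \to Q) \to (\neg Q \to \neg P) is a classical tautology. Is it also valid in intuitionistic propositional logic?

This is the forward direction of contraposition, which is intuitionistically derivable.
Assume P \to Q and \neg Q. If P held then Q would follow, contradicting \neg Q; so \neg P.

Yes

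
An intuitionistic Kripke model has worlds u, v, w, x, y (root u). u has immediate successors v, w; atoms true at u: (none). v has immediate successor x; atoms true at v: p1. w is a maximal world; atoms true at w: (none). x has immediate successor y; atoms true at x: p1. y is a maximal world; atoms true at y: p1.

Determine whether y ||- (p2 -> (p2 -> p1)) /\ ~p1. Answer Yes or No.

y ||-/- (p2 -> (p2 -> p1)) /\ ~p1 since y fails ~p1.

No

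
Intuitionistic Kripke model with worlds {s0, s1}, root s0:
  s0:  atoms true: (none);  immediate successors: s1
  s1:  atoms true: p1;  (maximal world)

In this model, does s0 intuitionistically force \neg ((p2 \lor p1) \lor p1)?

s0 \nVdash \neg ((p2 \lor p1) \lor p1) since s1 is accessible from s0 and s1 \Vdash (p2 \lor p1) \lor p1.
s1 \Vdash (p2 \lor p1) \lor p1 via the disjunct p2 \lor p1.

No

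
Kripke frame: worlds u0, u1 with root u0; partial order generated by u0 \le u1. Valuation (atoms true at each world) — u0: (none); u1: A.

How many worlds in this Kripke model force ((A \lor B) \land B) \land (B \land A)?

u0: does not force it — u0 \nVdash ((A \lor B) \land B) \land (B \land A) since u0 fails (A \lor B) \land B.
u1: does not force it — u1 \nVdash ((A \lor B) \land B) \land (B \land A) since u1 fails (A \lor B) \land B.
Worlds forcing the formula: { }.

0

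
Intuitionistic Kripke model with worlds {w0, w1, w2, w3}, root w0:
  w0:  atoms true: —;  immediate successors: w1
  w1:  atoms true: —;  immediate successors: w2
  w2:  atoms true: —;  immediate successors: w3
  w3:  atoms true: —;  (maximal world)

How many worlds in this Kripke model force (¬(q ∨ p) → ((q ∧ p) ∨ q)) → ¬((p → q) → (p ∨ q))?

w0: forces it.
w1: forces it.
w2: forces it.
w3: forces it.
Worlds forcing the formula: {w0, w1, w2, w3}.

4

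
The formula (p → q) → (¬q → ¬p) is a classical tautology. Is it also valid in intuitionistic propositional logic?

Yes

This is the forward direction of contraposition, which is intuitionistically derivable.
Assume p → q and ¬q. If p held then q would follow, contradicting ¬q; so ¬p.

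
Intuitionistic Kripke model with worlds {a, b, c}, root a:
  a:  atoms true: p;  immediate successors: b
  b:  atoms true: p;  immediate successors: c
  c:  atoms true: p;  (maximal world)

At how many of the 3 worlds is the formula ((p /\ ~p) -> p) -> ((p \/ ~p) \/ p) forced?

a: forces it.
b: forces it.
c: forces it.
Worlds forcing the formula: {a, b, c}.

3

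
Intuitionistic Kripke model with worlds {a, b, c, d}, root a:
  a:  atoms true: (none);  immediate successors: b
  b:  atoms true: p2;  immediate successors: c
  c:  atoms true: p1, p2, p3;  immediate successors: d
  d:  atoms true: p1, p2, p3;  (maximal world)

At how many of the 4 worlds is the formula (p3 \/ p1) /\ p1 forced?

a: does not force it — a ||-/- (p3 \/ p1) /\ p1 since a fails p3 \/ p1.
b: does not force it — b ||-/- (p3 \/ p1) /\ p1 since b fails p3 \/ p1.
c: forces it.
d: forces it.
Worlds forcing the formula: {c, d}.

2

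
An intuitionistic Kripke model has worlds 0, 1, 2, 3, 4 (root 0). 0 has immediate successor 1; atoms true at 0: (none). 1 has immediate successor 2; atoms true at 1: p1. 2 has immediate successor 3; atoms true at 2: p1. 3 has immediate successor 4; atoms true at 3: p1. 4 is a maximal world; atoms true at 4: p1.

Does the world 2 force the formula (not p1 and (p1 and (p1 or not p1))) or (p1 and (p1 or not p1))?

2 forces (not p1 and (p1 and (p1 or not p1))) or (p1 and (p1 or not p1)) via the disjunct p1 and (p1 or not p1).

Yes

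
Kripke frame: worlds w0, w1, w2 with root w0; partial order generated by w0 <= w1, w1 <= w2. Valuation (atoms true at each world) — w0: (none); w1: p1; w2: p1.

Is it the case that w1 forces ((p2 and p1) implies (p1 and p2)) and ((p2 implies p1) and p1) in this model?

Yes

w1 forces ((p2 and p1) implies (p1 and p2)) and ((p2 implies p1) and p1) since w1 forces both conjuncts.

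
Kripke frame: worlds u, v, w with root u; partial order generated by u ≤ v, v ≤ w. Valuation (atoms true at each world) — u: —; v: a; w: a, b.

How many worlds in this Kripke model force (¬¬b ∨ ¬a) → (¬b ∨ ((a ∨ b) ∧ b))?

u: does not force it — u ⊮ (¬¬b ∨ ¬a) → (¬b ∨ ((a ∨ b) ∧ b)): already at u itself, u ⊩ ¬¬b ∨ ¬a but u ⊮ ¬b ∨ ((a ∨ b) ∧ b).
v: does not force it.
w: forces it.
Worlds forcing the formula: {w}.

1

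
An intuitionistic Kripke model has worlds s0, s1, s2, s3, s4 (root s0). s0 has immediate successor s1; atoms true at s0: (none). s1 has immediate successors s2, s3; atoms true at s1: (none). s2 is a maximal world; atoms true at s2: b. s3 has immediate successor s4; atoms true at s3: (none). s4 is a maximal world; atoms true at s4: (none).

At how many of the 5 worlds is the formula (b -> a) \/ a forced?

s0: does not force it — s0 ||-/- (b -> a) \/ a: neither disjunct is forced at s0.
s1: does not force it.
s2: does not force it.
s3: forces it.
s4: forces it.
Worlds forcing the formula: {s3, s4}.

2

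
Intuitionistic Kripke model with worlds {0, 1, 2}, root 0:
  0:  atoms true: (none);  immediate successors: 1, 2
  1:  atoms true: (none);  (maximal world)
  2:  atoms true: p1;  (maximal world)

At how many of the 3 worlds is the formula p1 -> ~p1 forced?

0: does not force it — 0 ||-/- p1 -> ~p1: at the accessible world 2, 2 ||- p1 but 2 ||-/- ~p1.
1: forces it.
2: does not force it — 2 ||-/- p1 -> ~p1: already at 2 itself, 2 ||- p1 but 2 ||-/- ~p1.
Worlds forcing the formula: {1}.

1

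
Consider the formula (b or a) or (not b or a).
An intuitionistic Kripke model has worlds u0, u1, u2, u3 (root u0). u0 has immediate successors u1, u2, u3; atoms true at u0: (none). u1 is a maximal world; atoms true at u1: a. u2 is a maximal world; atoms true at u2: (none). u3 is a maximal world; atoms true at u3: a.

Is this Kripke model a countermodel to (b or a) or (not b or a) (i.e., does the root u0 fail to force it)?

No

u0 forces (b or a) or (not b or a) via the disjunct not b or a.
So the root u0 forces (b or a) or (not b or a); the model is not a countermodel.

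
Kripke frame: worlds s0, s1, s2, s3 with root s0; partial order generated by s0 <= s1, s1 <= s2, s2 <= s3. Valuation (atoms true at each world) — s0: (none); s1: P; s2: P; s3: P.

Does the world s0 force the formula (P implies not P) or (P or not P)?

No

s0 does not force (P implies not P) or (P or not P): neither disjunct is forced at s0.
s0 does not force P implies not P: at the accessible world s1, s1 forces P but s1 does not force not P.
s1 does not force not P since s1 is accessible from s1 and s1 forces P.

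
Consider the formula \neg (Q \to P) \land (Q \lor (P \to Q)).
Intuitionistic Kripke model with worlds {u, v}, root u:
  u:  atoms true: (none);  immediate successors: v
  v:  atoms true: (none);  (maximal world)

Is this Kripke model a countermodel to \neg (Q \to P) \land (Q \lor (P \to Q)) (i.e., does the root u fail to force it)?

u \nVdash \neg (Q \to P) \land (Q \lor (P \to Q)) since u fails \neg (Q \to P).
So the root u does not force \neg (Q \to P) \land (Q \lor (P \to Q)); the model is a countermodel.

Yes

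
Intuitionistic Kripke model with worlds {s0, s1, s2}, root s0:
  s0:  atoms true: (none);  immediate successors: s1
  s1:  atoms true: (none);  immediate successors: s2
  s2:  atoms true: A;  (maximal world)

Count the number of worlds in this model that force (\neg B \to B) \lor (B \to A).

3

s0: forces it.
s1: forces it.
s2: forces it.
Worlds forcing the formula: {s0, s1, s2}.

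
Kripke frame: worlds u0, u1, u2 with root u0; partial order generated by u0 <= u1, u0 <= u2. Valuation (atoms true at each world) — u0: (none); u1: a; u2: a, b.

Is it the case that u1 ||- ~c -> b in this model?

No

u1 ||-/- ~c -> b: already at u1 itself, u1 ||- ~c but u1 ||-/- b.
u1 lacks atom b, so u1 ||-/- b.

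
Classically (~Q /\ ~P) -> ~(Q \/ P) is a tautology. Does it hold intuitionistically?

This is a constructively valid De Morgan direction (conjunction of negations to negated disjunction), which is intuitionistically derivable.
If both ~Q and ~P hold at a world, no accessible world forces Q or forces P, so none forces Q \/ P.

Yes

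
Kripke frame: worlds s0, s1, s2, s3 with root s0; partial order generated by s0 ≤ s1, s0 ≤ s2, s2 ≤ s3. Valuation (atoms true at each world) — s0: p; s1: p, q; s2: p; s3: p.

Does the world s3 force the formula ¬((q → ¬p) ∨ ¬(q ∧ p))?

s3 ⊮ ¬((q → ¬p) ∨ ¬(q ∧ p)) since s3 is accessible from s3 and s3 ⊩ (q → ¬p) ∨ ¬(q ∧ p).
s3 ⊩ (q → ¬p) ∨ ¬(q ∧ p) via the disjunct q → ¬p.

No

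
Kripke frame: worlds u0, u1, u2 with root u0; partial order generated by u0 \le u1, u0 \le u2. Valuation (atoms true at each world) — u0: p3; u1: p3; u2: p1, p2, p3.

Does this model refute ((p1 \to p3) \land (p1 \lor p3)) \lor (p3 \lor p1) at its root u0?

u0 \Vdash ((p1 \to p3) \land (p1 \lor p3)) \lor (p3 \lor p1) via the disjunct (p1 \to p3) \land (p1 \lor p3).
So the root u0 forces ((p1 \to p3) \land (p1 \lor p3)) \lor (p3 \lor p1); the model is not a countermodel.

No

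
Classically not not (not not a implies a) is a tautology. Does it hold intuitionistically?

This is the double negation of double-negation elimination, which is intuitionistically derivable.
By Glivenko's theorem the double negation of any classical propositional tautology is intuitionistically provable; not not a implies a is classically a tautology.

Yes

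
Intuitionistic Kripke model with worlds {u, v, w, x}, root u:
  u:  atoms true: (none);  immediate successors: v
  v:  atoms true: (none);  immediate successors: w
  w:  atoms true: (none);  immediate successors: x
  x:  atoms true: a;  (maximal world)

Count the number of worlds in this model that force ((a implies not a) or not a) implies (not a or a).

u: forces it.
v: forces it.
w: forces it.
x: forces it.
Worlds forcing the formula: {u, v, w, x}.

4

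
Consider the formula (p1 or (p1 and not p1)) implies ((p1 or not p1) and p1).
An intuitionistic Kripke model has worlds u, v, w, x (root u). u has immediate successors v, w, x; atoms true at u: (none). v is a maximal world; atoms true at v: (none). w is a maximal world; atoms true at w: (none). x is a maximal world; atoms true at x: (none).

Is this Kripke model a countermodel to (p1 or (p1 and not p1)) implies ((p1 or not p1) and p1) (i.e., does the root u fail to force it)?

u forces (p1 or (p1 and not p1)) implies ((p1 or not p1) and p1) vacuously: no world accessible from u forces the antecedent p1 or (p1 and not p1).
So the root u forces (p1 or (p1 and not p1)) implies ((p1 or not p1) and p1); the model is not a countermodel.

No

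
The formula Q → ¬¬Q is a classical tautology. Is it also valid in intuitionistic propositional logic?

This is double-negation introduction, which is intuitionistically derivable.
If a world forces Q then every accessible world forces Q (persistence), so none forces ¬Q; hence ¬¬Q.

Yes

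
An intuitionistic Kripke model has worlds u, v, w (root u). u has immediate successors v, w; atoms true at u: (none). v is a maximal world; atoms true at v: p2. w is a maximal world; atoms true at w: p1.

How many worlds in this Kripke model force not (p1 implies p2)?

1

u: does not force it — u does not force not (p1 implies p2) since v is accessible from u and v forces p1 implies p2.
v: does not force it — v does not force not (p1 implies p2) since v is accessible from v and v forces p1 implies p2.
w: forces it.
Worlds forcing the formula: {w}.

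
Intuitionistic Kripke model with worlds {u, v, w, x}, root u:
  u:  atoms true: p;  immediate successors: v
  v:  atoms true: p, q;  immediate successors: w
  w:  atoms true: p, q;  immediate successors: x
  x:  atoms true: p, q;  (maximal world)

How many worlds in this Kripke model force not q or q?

3

u: does not force it — u does not force not q or q: neither disjunct is forced at u.
v: forces it.
w: forces it.
x: forces it.
Worlds forcing the formula: {v, w, x}.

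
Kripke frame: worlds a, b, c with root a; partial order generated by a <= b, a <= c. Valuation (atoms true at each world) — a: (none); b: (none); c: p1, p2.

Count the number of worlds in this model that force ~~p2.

a: does not force it — a ||-/- ~~p2 since b is accessible from a and b ||- ~p2.
b: does not force it — b ||-/- ~~p2 since b is accessible from b and b ||- ~p2.
c: forces it.
Worlds forcing the formula: {c}.

1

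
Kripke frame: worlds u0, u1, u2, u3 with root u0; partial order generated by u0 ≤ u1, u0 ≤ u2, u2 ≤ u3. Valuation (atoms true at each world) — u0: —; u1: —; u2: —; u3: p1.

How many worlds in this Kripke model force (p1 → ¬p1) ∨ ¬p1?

u0: does not force it — u0 ⊮ (p1 → ¬p1) ∨ ¬p1: neither disjunct is forced at u0.
u1: forces it.
u2: does not force it.
u3: does not force it.
Worlds forcing the formula: {u1}.

1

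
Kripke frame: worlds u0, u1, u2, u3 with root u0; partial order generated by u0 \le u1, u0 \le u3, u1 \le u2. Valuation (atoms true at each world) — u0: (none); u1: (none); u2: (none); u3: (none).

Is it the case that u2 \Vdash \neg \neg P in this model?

No

u2 \nVdash \neg \neg P since u2 is accessible from u2 and u2 \Vdash \neg P.
u2 \Vdash \neg P: no world accessible from u2 forces P.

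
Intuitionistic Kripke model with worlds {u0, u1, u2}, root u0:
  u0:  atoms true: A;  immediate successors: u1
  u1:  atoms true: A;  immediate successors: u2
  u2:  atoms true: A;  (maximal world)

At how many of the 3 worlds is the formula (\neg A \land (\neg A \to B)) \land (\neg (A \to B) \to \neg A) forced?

0

u0: does not force it — u0 \nVdash (\neg A \land (\neg A \to B)) \land (\neg (A \to B) \to \neg A) since u0 fails \neg A \land (\neg A \to B).
u1: does not force it — u1 \nVdash (\neg A \land (\neg A \to B)) \land (\neg (A \to B) \to \neg A) since u1 fails \neg A \land (\neg A \to B).
u2: does not force it.
Worlds forcing the formula: { }.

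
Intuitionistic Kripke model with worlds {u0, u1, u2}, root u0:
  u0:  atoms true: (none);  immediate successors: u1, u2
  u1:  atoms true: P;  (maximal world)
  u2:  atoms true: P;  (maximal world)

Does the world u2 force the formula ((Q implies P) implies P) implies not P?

No

u2 does not force ((Q implies P) implies P) implies not P: already at u2 itself, u2 forces (Q implies P) implies P but u2 does not force not P.
u2 does not force not P since u2 is accessible from u2 and u2 forces P.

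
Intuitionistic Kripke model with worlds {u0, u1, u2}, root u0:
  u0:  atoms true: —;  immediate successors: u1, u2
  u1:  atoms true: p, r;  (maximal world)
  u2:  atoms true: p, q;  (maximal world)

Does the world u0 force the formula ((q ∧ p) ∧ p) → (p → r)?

No

u0 ⊮ ((q ∧ p) ∧ p) → (p → r): at the accessible world u2, u2 ⊩ (q ∧ p) ∧ p but u2 ⊮ p → r.
u2 ⊮ p → r: already at u2 itself, u2 ⊩ p but u2 ⊮ r.
u2 lacks atom r, so u2 ⊮ r.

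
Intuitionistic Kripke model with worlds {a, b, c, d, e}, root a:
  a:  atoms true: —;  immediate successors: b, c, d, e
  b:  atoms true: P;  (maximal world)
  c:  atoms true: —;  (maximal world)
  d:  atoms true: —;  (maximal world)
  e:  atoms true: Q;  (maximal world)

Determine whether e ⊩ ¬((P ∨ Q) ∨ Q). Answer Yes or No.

No

e ⊮ ¬((P ∨ Q) ∨ Q) since e is accessible from e and e ⊩ (P ∨ Q) ∨ Q.
e ⊩ (P ∨ Q) ∨ Q via the disjunct P ∨ Q.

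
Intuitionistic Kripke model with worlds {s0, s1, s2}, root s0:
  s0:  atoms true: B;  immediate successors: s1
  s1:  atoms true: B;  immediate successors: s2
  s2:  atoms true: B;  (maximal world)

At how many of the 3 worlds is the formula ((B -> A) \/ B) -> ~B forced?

s0: does not force it — s0 ||-/- ((B -> A) \/ B) -> ~B: already at s0 itself, s0 ||- (B -> A) \/ B but s0 ||-/- ~B.
s1: does not force it.
s2: does not force it.
Worlds forcing the formula: { }.

0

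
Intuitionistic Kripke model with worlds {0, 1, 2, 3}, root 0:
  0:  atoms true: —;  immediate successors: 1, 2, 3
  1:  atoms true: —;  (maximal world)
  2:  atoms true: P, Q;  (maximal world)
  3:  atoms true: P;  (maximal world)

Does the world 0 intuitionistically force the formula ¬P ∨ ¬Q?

0 ⊮ ¬P ∨ ¬Q: neither disjunct is forced at 0.
0 ⊮ ¬P since 2 is accessible from 0 and 2 ⊩ P.

No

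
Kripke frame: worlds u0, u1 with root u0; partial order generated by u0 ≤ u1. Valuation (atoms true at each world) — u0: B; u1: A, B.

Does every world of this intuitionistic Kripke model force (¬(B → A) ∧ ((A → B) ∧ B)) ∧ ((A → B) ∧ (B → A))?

No

Not every world: u0 ⊮ (¬(B → A) ∧ ((A → B) ∧ B)) ∧ ((A → B) ∧ (B → A)).
u0 ⊮ (¬(B → A) ∧ ((A → B) ∧ B)) ∧ ((A → B) ∧ (B → A)) since u0 fails ¬(B → A) ∧ ((A → B) ∧ B).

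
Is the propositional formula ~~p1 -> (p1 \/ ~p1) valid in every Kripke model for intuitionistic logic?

No

This is a variant of double-negation elimination (deriving excluded middle from double negation), which is not intuitionistically valid.
A Kripke countermodel: worlds u, v; order generated by u <= v; atoms true at each world — u:{}; v:{p1}.
u ||-/- ~~p1 -> (p1 \/ ~p1): already at u itself, u ||- ~~p1 but u ||-/- p1 \/ ~p1.
u ||-/- p1 \/ ~p1: neither disjunct is forced at u.
u lacks atom p1, so u ||-/- p1.
So the root u does not force the formula.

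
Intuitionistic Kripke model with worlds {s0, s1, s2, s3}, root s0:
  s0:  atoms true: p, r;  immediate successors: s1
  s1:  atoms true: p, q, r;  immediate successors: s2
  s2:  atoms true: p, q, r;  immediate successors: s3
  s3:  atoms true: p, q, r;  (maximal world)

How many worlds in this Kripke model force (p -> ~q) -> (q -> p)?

4

s0: forces it.
s1: forces it.
s2: forces it.
s3: forces it.
Worlds forcing the formula: {s0, s1, s2, s3}.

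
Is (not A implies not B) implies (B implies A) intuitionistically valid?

No

This is the converse of contraposition, which is not intuitionistically valid.
A Kripke countermodel: worlds w0, w1; order generated by w0 <= w1; atoms true at each world — w0:{B}; w1:{A,B}.
w0 does not force (not A implies not B) implies (B implies A): already at w0 itself, w0 forces not A implies not B but w0 does not force B implies A.
w0 does not force B implies A: already at w0 itself, w0 forces B but w0 does not force A.
w0 lacks atom A, so w0 does not force A.
So the root w0 does not force the formula.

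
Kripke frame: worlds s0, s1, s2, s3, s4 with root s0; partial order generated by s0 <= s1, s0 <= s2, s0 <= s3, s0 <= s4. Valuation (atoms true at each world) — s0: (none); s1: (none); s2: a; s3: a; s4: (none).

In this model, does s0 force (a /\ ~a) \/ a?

No

s0 ||-/- (a /\ ~a) \/ a: neither disjunct is forced at s0.
s0 ||-/- a /\ ~a since s0 fails a.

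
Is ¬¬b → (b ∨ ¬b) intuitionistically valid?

No

This is a variant of double-negation elimination (deriving excluded middle from double negation), which is not intuitionistically valid.
A Kripke countermodel: worlds s0, s1; order generated by s0 ≤ s1; atoms true at each world — s0:{}; s1:{b}.
s0 ⊮ ¬¬b → (b ∨ ¬b): already at s0 itself, s0 ⊩ ¬¬b but s0 ⊮ b ∨ ¬b.
s0 ⊮ b ∨ ¬b: neither disjunct is forced at s0.
s0 lacks atom b, so s0 ⊮ b.
So the root s0 does not force the formula.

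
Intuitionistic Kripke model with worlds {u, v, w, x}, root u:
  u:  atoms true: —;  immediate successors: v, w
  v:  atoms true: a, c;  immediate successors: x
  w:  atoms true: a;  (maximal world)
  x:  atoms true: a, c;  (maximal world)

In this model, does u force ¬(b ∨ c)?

u ⊮ ¬(b ∨ c) since v is accessible from u and v ⊩ b ∨ c.
v ⊩ b ∨ c via the disjunct c.

No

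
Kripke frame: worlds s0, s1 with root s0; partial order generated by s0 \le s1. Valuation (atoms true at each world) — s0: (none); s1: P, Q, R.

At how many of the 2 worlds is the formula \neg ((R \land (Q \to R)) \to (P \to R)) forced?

0

s0: does not force it — s0 \nVdash \neg ((R \land (Q \to R)) \to (P \to R)) since s0 is accessible from s0 and s0 \Vdash (R \land (Q \to R)) \to (P \to R).
s1: does not force it — s1 \nVdash \neg ((R \land (Q \to R)) \to (P \to R)) since s1 is accessible from s1 and s1 \Vdash (R \land (Q \to R)) \to (P \to R).
Worlds forcing the formula: { }.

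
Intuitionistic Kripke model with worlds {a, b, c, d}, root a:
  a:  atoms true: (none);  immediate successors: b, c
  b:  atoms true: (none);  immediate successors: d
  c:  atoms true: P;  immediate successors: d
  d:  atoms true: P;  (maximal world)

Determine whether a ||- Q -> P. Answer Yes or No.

Yes

a ||- Q -> P vacuously: no world accessible from a forces the antecedent Q.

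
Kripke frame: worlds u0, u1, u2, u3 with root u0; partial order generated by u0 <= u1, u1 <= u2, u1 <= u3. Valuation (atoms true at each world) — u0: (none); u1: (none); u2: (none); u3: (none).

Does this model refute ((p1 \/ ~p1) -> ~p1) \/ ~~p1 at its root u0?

No

u0 ||- ((p1 \/ ~p1) -> ~p1) \/ ~~p1 via the disjunct (p1 \/ ~p1) -> ~p1.
So the root u0 forces ((p1 \/ ~p1) -> ~p1) \/ ~~p1; the model is not a countermodel.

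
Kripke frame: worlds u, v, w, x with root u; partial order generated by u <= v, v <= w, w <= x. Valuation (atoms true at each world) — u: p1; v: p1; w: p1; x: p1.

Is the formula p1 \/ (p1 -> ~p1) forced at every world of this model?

u ||- p1 \/ (p1 -> ~p1) via the disjunct p1.
Since the root u forces p1 \/ (p1 -> ~p1) and forcing is persistent (monotone upward), every world forces it.

Yes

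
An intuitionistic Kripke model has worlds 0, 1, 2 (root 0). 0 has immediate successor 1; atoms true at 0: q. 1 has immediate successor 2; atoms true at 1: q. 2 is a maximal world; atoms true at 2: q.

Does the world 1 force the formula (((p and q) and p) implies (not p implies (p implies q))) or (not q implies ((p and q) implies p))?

Yes

1 forces (((p and q) and p) implies (not p implies (p implies q))) or (not q implies ((p and q) implies p)) via the disjunct ((p and q) and p) implies (not p implies (p implies q)).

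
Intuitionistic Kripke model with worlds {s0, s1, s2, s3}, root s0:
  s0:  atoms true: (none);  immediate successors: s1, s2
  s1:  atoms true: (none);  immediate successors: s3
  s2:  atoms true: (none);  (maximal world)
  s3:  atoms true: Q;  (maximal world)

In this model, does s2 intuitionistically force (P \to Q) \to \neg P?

Yes

s2 \Vdash (P \to Q) \to \neg P: every world accessible from s2 that forces P \to Q (namely s2) also forces \neg P.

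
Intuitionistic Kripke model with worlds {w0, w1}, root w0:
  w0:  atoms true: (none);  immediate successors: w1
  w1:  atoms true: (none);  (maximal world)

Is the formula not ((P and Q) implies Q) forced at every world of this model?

No

Not every world: w0 does not force not ((P and Q) implies Q).
w0 does not force not ((P and Q) implies Q) since w0 is accessible from w0 and w0 forces (P and Q) implies Q.
w0 forces (P and Q) implies Q vacuously: no world accessible from w0 forces the antecedent P and Q.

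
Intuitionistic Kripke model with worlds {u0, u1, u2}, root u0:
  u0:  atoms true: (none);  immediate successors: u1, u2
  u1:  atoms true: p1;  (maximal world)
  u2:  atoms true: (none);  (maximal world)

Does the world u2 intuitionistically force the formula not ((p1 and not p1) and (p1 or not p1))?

u2 forces not ((p1 and not p1) and (p1 or not p1)): no world accessible from u2 forces (p1 and not p1) and (p1 or not p1).

Yes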